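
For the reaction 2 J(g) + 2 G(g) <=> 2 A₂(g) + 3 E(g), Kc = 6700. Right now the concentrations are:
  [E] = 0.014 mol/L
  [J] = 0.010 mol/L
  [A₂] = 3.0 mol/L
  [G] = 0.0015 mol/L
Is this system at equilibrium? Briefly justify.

no; Q > K, reaction proceeds in reverse

Qc = [A₂]²·[E]³ / ([J]²·[G]²) = (3.0)²·(0.014)³ / ((0.010)²·(0.0015)²) = 1.1e5
Qc = 1.1e5 > Kc = 6700: net reverse reaction.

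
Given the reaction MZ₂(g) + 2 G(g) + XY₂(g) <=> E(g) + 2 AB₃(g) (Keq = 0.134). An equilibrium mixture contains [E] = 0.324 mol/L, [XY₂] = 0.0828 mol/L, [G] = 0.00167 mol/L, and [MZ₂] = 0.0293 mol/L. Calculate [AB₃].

At equilibrium, Keq = [E]·[AB₃]² / ([MZ₂]·[G]²·[XY₂]) = 0.134.
(0.324)·([AB₃])² / ((0.0293)·(0.00167)²·(0.0828)) = 0.134
[AB₃]² = 2.80×10⁻⁹ ⇒ [AB₃] = 5.29×10⁻⁵ mol/L

[AB₃] = 5.29×10⁻⁵ mol/L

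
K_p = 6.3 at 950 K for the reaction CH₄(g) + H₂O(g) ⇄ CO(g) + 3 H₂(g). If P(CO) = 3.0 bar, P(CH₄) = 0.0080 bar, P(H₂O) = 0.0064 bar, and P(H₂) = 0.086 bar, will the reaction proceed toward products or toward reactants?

Q_p = P(CO)·P(H₂)³ / (P(CH₄)·P(H₂O)) = (3.0)·(0.086)³ / ((0.0080)·(0.0064)) = 37
Q_p = 37 > K_p = 6.3, so the reverse reaction proceeds.

to the left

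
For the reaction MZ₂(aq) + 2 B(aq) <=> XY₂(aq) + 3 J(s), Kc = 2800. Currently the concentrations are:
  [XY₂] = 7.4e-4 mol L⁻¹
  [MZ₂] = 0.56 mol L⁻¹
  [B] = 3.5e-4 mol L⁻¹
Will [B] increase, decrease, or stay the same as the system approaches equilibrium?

(J is a pure solid — omitted from Qc.)
Qc = [XY₂] / ([MZ₂]·[B]²) = (7.4e-4) / ((0.56)·(3.5e-4)²) = 11000
Qc = 11000 > Kc = 2800: net reverse reaction.
B is a reactant, so it increases.

increase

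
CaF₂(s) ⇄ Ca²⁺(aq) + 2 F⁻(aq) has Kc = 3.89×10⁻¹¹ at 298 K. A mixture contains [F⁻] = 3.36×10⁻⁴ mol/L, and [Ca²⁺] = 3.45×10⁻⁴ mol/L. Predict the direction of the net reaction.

at equilibrium

(CaF₂ is a pure solid — omitted from Qc.)
Qc = [Ca²⁺]·[F⁻]² = (3.45×10⁻⁴)·(3.36×10⁻⁴)² = 3.89×10⁻¹¹
Qc = 3.89×10⁻¹¹ = Kc, so the system is already at equilibrium.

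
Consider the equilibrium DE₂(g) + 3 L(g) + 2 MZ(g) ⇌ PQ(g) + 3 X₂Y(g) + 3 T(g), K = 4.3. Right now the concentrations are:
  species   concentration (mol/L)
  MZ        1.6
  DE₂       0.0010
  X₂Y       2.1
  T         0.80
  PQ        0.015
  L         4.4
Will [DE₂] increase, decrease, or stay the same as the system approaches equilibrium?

Q = [PQ]·[X₂Y]³·[T]³ / ([DE₂]·[L]³·[MZ]²) = (0.015)·(2.1)³·(0.80)³ / ((0.0010)·(4.4)³·(1.6)²) = 0.33
Q = 0.33 < K = 4.3: net forward reaction.
DE₂ is a reactant, so it decreases.

decrease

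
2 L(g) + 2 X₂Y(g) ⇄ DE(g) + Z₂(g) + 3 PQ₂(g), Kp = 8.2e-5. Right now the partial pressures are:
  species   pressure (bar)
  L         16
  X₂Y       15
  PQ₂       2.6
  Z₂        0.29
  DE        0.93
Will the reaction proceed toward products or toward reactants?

at equilibrium

Qp = P(DE)·P(Z₂)·P(PQ₂)³ / (P(L)²·P(X₂Y)²) = (0.93)·(0.29)·(2.6)³ / ((16)²·(15)²) = 8.2e-5
Qp = 8.2e-5 = Kp, so the system is already at equilibrium.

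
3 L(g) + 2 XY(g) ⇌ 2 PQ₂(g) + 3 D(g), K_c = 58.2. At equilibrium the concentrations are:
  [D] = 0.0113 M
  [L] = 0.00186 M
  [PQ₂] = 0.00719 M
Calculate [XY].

At equilibrium, K_c = [PQ₂]²·[D]³ / ([L]³·[XY]²) = 58.2.
(0.00719)²·(0.0113)³ / ((0.00186)³·([XY])²) = 58.2
[XY]² = 1.99×10⁻⁴ ⇒ [XY] = 0.0141 M

[XY] = 0.0141 M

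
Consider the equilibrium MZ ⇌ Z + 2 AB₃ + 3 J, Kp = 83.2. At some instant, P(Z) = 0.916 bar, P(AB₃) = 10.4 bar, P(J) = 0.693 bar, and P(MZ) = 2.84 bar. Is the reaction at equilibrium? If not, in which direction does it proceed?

Qp = P(Z)·P(AB₃)²·P(J)³ / P(MZ) = (0.916)·(10.4)²·(0.693)³ / (2.84) = 11.6
Qp = 11.6 < Kp = 83.2, so the forward reaction proceeds.

in the forward direction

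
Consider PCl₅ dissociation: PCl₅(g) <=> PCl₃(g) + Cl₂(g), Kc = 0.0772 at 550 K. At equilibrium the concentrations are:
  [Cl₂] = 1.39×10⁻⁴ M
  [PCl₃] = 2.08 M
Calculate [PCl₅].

At equilibrium, Kc = [PCl₃]·[Cl₂] / [PCl₅] = 0.0772.
(2.08)·(1.39×10⁻⁴) / ([PCl₅]) = 0.0772
[PCl₅] = 0.00375 M

[PCl₅] = 0.00375 M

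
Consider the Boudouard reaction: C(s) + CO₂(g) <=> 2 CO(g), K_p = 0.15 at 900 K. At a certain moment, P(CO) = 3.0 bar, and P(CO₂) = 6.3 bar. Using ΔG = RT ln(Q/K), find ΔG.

ΔG = 16.9 kJ/mol

(C is a pure solid — omitted from Q_p.)
Q_p = P(CO)² / P(CO₂) = (3.0)² / (6.3) = 1.43
ΔG = RT ln(Q_p/K_p) = (8.314 J mol⁻¹ K⁻¹)(900 K) × ln(1.43/0.15)
   = (7.483 kJ/mol)(2.255) = 16.9 kJ/mol
ΔG > 0, so the forward reaction is non-spontaneous (proceeds in reverse).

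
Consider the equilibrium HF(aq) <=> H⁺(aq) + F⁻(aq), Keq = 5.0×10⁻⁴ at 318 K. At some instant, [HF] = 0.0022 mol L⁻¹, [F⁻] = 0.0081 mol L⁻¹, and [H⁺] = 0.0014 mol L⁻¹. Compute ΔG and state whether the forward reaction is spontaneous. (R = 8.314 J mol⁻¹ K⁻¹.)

Q = [H⁺]·[F⁻] / [HF] = (0.0014)·(0.0081) / (0.0022) = 0.00515
ΔG = RT ln(Q/Keq) = (8.314 J mol⁻¹ K⁻¹)(318 K) × ln(0.00515/5.0×10⁻⁴)
   = (2.644 kJ/mol)(2.332) = 6.17 kJ/mol
ΔG > 0, so the forward reaction is non-spontaneous (proceeds in reverse).

ΔG = 6.17 kJ/mol; the forward reaction is non-spontaneous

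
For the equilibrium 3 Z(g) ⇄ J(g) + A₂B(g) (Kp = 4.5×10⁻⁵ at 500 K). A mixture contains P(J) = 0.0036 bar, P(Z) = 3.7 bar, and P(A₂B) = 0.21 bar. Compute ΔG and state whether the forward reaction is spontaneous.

ΔG = -4.59 kJ/mol; the forward reaction is spontaneous

Qp = P(J)·P(A₂B) / P(Z)³ = (0.0036)·(0.21) / (3.7)³ = 1.49×10⁻⁵
ΔG = RT ln(Qp/Kp) = (8.314 J mol⁻¹ K⁻¹)(500 K) × ln(1.49×10⁻⁵/4.5×10⁻⁵)
   = (4.157 kJ/mol)(-1.105) = -4.59 kJ/mol
ΔG < 0, so the forward reaction is spontaneous (proceeds forward).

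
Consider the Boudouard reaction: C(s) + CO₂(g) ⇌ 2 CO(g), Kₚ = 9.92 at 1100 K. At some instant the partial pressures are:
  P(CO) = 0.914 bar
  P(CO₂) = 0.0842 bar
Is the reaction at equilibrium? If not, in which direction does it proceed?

(C is a pure solid — omitted from Qₚ.)
Qₚ = P(CO)² / P(CO₂) = (0.914)² / (0.0842) = 9.92
Qₚ = 9.92 = Kₚ, so the system is already at equilibrium.

neither direction; the system is at equilibrium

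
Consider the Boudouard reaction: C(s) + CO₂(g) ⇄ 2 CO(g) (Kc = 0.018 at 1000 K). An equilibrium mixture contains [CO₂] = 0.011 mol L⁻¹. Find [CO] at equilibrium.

(C is a pure solid — omitted from Kc.)
At equilibrium, Kc = [CO]² / [CO₂] = 0.018.
([CO])² / (0.011) = 0.018
[CO]² = 1.98×10⁻⁴ ⇒ [CO] = 0.014 mol L⁻¹

[CO] = 0.014 mol L⁻¹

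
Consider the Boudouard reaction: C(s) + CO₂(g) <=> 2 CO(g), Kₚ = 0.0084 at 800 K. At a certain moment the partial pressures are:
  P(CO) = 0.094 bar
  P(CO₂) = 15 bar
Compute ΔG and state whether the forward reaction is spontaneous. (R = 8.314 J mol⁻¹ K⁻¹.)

(C is a pure solid — omitted from Qₚ.)
Qₚ = P(CO)² / P(CO₂) = (0.094)² / (15) = 5.89×10⁻⁴
ΔG = RT ln(Qₚ/Kₚ) = (8.314 J mol⁻¹ K⁻¹)(800 K) × ln(5.89×10⁻⁴/0.0084)
   = (6.651 kJ/mol)(-2.658) = -17.7 kJ/mol
ΔG < 0, so the forward reaction is spontaneous (proceeds forward).

ΔG = -17.7 kJ/mol; the forward reaction is spontaneous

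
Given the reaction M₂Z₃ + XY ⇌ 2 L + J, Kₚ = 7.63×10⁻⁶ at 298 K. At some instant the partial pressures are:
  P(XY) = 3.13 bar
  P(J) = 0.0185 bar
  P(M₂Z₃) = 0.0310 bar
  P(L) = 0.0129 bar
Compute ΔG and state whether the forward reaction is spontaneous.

Qₚ = P(L)²·P(J) / (P(M₂Z₃)·P(XY)) = (0.0129)²·(0.0185) / ((0.0310)·(3.13)) = 3.17×10⁻⁵
ΔG = RT ln(Qₚ/Kₚ) = (8.314 J mol⁻¹ K⁻¹)(298 K) × ln(3.17×10⁻⁵/7.63×10⁻⁶)
   = (2.478 kJ/mol)(1.424) = 3.53 kJ/mol
ΔG > 0, so the forward reaction is non-spontaneous (proceeds in reverse).

ΔG = 3.53 kJ/mol; the forward reaction is non-spontaneous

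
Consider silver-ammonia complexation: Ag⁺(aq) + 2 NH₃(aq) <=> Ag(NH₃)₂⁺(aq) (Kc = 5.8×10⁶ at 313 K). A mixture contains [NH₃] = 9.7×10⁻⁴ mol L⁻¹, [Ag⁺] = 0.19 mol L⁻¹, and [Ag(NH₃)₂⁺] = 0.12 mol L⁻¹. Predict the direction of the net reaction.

in the forward direction

Qc = [Ag(NH₃)₂⁺] / ([Ag⁺]·[NH₃]²) = (0.12) / ((0.19)·(9.7×10⁻⁴)²) = 6.7×10⁵
Qc = 6.7×10⁵ < Kc = 5.8×10⁶, so the forward reaction proceeds.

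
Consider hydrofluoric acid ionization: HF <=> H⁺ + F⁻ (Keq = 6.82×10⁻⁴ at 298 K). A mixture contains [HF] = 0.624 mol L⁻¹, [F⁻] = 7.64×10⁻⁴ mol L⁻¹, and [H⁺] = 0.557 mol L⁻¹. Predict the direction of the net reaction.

Q = [H⁺]·[F⁻] / [HF] = (0.557)·(7.64×10⁻⁴) / (0.624) = 6.82×10⁻⁴
Q = 6.82×10⁻⁴ = Keq, so the system is already at equilibrium.

neither direction; the system is at equilibrium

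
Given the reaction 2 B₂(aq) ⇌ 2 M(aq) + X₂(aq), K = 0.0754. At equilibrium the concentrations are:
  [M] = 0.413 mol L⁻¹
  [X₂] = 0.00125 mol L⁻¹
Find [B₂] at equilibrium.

[B₂] = 0.0532 mol L⁻¹

At equilibrium, K = [M]²·[X₂] / [B₂]² = 0.0754.
(0.413)²·(0.00125) / ([B₂])² = 0.0754
[B₂]² = 0.00283 ⇒ [B₂] = 0.0532 mol L⁻¹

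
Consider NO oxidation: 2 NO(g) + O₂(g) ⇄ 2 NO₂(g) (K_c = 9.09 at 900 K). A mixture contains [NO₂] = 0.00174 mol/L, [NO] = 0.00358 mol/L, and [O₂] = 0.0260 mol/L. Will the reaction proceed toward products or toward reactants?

neither direction; the system is at equilibrium

Q_c = [NO₂]² / ([NO]²·[O₂]) = (0.00174)² / ((0.00358)²·(0.0260)) = 9.09
Q_c = 9.09 = K_c, so the system is already at equilibrium.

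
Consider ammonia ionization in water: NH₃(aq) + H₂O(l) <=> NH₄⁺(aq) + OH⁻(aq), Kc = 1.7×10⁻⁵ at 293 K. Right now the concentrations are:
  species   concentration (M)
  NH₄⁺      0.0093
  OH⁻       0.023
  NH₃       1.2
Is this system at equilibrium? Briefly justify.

(H₂O is a pure liquid — omitted from Qc.)
Qc = [NH₄⁺]·[OH⁻] / [NH₃] = (0.0093)·(0.023) / (1.2) = 1.8×10⁻⁴
Qc = 1.8×10⁻⁴ > Kc = 1.7×10⁻⁵: net reverse reaction.

no; Q > K, reaction proceeds in reverse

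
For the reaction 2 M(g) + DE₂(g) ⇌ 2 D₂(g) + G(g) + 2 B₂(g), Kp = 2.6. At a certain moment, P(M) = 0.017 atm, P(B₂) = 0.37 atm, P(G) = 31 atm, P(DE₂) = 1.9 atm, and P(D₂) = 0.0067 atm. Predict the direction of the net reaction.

to the right

Qp = P(D₂)²·P(G)·P(B₂)² / (P(M)²·P(DE₂)) = (0.0067)²·(31)·(0.37)² / ((0.017)²·(1.9)) = 0.35
Qp = 0.35 < Kp = 2.6, so the forward reaction proceeds.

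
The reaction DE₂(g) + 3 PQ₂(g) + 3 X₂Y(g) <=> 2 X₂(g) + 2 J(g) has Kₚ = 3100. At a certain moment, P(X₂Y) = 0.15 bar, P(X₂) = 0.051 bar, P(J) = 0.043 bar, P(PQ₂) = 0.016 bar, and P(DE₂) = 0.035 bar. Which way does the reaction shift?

Qₚ = P(X₂)²·P(J)² / (P(DE₂)·P(PQ₂)³·P(X₂Y)³) = (0.051)²·(0.043)² / ((0.035)·(0.016)³·(0.15)³) = 9900
Qₚ = 9900 > Kₚ = 3100, so the reverse reaction proceeds.

to the left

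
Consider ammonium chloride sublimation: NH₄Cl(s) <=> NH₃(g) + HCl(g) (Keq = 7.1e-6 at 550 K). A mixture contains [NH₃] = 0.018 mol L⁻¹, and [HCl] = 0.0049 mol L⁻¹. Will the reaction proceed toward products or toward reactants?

(NH₄Cl is a pure solid — omitted from Q.)
Q = [NH₃]·[HCl] = (0.018)·(0.0049) = 8.8e-5
Q = 8.8e-5 > Keq = 7.1e-6, so the reverse reaction proceeds.

in the reverse direction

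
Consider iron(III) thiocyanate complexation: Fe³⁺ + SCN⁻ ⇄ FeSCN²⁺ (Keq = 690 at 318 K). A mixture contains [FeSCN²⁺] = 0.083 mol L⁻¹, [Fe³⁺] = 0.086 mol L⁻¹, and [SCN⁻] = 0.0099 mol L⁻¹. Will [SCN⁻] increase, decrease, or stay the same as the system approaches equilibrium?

Q = [FeSCN²⁺] / ([Fe³⁺]·[SCN⁻]) = (0.083) / ((0.086)·(0.0099)) = 97
Q = 97 < Keq = 690: net forward reaction.
SCN⁻ is a reactant, so it decreases.

decrease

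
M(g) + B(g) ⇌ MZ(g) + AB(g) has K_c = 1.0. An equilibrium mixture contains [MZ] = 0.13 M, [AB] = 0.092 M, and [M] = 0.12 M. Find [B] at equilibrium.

At equilibrium, K_c = [MZ]·[AB] / ([M]·[B]) = 1.0.
(0.13)·(0.092) / ((0.12)·([B])) = 1.0
[B] = 0.0997 = 0.10 M

[B] = 0.10 M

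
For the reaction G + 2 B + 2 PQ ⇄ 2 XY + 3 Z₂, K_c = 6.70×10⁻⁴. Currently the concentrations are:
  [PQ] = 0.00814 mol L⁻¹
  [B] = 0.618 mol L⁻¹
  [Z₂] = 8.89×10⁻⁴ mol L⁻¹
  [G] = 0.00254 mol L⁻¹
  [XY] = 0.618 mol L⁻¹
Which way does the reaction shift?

Q_c = [XY]²·[Z₂]³ / ([G]·[B]²·[PQ]²) = (0.618)²·(8.89×10⁻⁴)³ / ((0.00254)·(0.618)²·(0.00814)²) = 0.00417
Q_c = 0.00417 > K_c = 6.70×10⁻⁴, so the reverse reaction proceeds.

to the left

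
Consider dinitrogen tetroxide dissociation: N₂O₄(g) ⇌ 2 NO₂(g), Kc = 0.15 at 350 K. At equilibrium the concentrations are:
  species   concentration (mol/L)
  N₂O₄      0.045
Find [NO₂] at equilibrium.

At equilibrium, Kc = [NO₂]² / [N₂O₄] = 0.15.
([NO₂])² / (0.045) = 0.15
[NO₂]² = 0.00675 ⇒ [NO₂] = 0.082 mol/L

[NO₂] = 0.082 mol/L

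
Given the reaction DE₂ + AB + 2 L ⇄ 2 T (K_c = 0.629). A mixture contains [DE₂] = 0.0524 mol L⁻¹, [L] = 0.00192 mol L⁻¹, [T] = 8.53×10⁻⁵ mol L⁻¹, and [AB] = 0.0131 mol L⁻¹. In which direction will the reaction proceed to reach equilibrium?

Q_c = [T]² / ([DE₂]·[AB]·[L]²) = (8.53×10⁻⁵)² / ((0.0524)·(0.0131)·(0.00192)²) = 2.88
Q_c = 2.88 > K_c = 0.629, so the reverse reaction proceeds.

reverse (toward reactants)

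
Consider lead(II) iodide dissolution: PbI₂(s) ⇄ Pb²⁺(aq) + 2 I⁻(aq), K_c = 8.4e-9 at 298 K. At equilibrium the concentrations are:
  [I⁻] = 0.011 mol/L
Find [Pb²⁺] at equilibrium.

[Pb²⁺] = 6.9e-5 mol/L

(PbI₂ is a pure solid — omitted from K_c.)
At equilibrium, K_c = [Pb²⁺]·[I⁻]² = 8.4e-9.
([Pb²⁺])·(0.011)² = 8.4e-9
[Pb²⁺] = 6.94e-5 = 6.9e-5 mol/L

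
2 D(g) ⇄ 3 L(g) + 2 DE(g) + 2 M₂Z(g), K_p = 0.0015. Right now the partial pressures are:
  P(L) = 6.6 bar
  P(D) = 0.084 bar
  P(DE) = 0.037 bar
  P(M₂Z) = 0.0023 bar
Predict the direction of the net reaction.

Q_p = P(L)³·P(DE)²·P(M₂Z)² / P(D)² = (6.6)³·(0.037)²·(0.0023)² / (0.084)² = 3.0×10⁻⁴
Q_p = 3.0×10⁻⁴ < K_p = 0.0015, so the forward reaction proceeds.

forward (toward products)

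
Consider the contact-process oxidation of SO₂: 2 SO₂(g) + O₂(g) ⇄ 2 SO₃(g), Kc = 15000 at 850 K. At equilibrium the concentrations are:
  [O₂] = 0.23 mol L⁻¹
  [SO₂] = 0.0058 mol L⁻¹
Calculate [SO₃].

At equilibrium, Kc = [SO₃]² / ([SO₂]²·[O₂]) = 15000.
([SO₃])² / ((0.0058)²·(0.23)) = 15000
[SO₃]² = 0.116 ⇒ [SO₃] = 0.34 mol L⁻¹

[SO₃] = 0.34 mol L⁻¹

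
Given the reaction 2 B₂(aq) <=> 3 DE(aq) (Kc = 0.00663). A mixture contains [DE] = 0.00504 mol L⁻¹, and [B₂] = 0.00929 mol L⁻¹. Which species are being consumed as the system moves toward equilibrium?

B₂ (reactants)

Qc = [DE]³ / [B₂]² = (0.00504)³ / (0.00929)² = 0.00148
Qc = 0.00148 < Kc = 0.00663: net forward reaction.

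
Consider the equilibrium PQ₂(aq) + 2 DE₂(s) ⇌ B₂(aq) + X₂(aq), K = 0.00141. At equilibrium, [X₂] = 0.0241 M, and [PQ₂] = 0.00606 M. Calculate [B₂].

(DE₂ is a pure solid — omitted from K.)
At equilibrium, K = [B₂]·[X₂] / [PQ₂] = 0.00141.
([B₂])·(0.0241) / (0.00606) = 0.00141
[B₂] = 3.55e-4 M

[B₂] = 3.55e-4 M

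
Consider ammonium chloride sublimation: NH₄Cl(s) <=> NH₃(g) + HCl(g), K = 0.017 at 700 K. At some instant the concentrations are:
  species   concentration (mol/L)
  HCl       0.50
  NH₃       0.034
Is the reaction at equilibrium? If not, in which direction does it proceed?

at equilibrium

(NH₄Cl is a pure solid — omitted from Q.)
Q = [NH₃]·[HCl] = (0.034)·(0.50) = 0.017
Q = 0.017 = K, so the system is already at equilibrium.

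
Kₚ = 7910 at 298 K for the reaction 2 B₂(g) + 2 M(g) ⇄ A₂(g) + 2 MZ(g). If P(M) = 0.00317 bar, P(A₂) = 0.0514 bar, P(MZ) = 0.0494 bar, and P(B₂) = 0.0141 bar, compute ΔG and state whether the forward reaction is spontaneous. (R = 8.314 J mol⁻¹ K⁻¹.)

ΔG = 5.13 kJ/mol; the forward reaction is non-spontaneous

Qₚ = P(A₂)·P(MZ)² / (P(B₂)²·P(M)²) = (0.0514)·(0.0494)² / ((0.0141)²·(0.00317)²) = 62800
ΔG = RT ln(Qₚ/Kₚ) = (8.314 J mol⁻¹ K⁻¹)(298 K) × ln(62800/7910)
   = (2.478 kJ/mol)(2.072) = 5.13 kJ/mol
ΔG > 0, so the forward reaction is non-spontaneous (proceeds in reverse).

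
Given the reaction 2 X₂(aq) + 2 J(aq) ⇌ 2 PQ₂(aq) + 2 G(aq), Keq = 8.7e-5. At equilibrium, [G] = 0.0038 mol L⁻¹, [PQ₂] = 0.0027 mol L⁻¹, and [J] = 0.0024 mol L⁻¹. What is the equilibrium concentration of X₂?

At equilibrium, Keq = [PQ₂]²·[G]² / ([X₂]²·[J]²) = 8.7e-5.
(0.0027)²·(0.0038)² / (([X₂])²·(0.0024)²) = 8.7e-5
[X₂]² = 0.210 ⇒ [X₂] = 0.46 mol L⁻¹

[X₂] = 0.46 mol L⁻¹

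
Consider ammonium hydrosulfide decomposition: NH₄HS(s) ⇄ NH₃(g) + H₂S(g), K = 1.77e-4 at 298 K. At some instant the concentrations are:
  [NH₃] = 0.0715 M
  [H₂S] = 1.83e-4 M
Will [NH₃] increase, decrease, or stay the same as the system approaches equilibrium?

increase

(NH₄HS is a pure solid — omitted from Q.)
Q = [NH₃]·[H₂S] = (0.0715)·(1.83e-4) = 1.31e-5
Q = 1.31e-5 < K = 1.77e-4: net forward reaction.
NH₃ is a product, so it increases.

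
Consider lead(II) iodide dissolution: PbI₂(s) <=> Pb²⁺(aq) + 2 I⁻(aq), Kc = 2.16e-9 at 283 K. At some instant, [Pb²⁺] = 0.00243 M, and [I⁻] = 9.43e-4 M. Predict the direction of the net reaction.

at equilibrium

(PbI₂ is a pure solid — omitted from Qc.)
Qc = [Pb²⁺]·[I⁻]² = (0.00243)·(9.43e-4)² = 2.16e-9
Qc = 2.16e-9 = Kc, so the system is already at equilibrium.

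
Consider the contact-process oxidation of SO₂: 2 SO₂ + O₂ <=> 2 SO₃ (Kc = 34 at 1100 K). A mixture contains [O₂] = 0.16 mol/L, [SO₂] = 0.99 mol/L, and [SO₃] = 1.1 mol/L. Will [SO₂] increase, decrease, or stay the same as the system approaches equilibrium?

Qc = [SO₃]² / ([SO₂]²·[O₂]) = (1.1)² / ((0.99)²·(0.16)) = 7.7
Qc = 7.7 < Kc = 34: net forward reaction.
SO₂ is a reactant, so it decreases.

decrease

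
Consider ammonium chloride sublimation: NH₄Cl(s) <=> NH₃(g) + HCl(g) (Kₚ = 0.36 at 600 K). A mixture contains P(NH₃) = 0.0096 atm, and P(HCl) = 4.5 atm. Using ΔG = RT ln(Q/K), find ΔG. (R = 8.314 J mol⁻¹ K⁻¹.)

(NH₄Cl is a pure solid — omitted from Qₚ.)
Qₚ = P(NH₃)·P(HCl) = (0.0096)·(4.5) = 0.0432
ΔG = RT ln(Qₚ/Kₚ) = (8.314 J mol⁻¹ K⁻¹)(600 K) × ln(0.0432/0.36)
   = (4.988 kJ/mol)(-2.120) = -10.6 kJ/mol
ΔG < 0, so the forward reaction is spontaneous (proceeds forward).

ΔG = -10.6 kJ/mol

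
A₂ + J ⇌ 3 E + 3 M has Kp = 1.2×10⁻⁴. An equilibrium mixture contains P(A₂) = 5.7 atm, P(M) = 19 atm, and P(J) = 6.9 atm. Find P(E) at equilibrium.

P(E) = 0.0088 atm

At equilibrium, Kp = P(E)³·P(M)³ / (P(A₂)·P(J)) = 1.2×10⁻⁴.
(P(E))³·(19)³ / ((5.7)·(6.9)) = 1.2×10⁻⁴
P(E)³ = 6.88×10⁻⁷ ⇒ P(E) = 0.0088 atm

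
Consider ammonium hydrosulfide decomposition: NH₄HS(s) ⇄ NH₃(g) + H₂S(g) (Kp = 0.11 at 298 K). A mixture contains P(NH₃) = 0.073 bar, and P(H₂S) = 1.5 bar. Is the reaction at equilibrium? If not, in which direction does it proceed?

neither direction; the system is at equilibrium

(NH₄HS is a pure solid — omitted from Qp.)
Qp = P(NH₃)·P(H₂S) = (0.073)·(1.5) = 0.11
Qp = 0.11 = Kp, so the system is already at equilibrium.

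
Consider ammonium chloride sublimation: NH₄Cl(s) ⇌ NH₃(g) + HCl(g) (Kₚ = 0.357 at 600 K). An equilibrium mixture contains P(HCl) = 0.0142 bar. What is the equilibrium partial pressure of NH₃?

P(NH₃) = 25.1 bar

(NH₄Cl is a pure solid — omitted from Kₚ.)
At equilibrium, Kₚ = P(NH₃)·P(HCl) = 0.357.
(P(NH₃))·(0.0142) = 0.357
P(NH₃) = 25.1 bar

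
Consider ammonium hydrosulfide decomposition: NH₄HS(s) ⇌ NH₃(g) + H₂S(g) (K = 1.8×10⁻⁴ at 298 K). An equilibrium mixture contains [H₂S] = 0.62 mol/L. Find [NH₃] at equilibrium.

(NH₄HS is a pure solid — omitted from K.)
At equilibrium, K = [NH₃]·[H₂S] = 1.8×10⁻⁴.
([NH₃])·(0.62) = 1.8×10⁻⁴
[NH₃] = 2.90×10⁻⁴ = 2.9×10⁻⁴ mol/L

[NH₃] = 2.9×10⁻⁴ mol/L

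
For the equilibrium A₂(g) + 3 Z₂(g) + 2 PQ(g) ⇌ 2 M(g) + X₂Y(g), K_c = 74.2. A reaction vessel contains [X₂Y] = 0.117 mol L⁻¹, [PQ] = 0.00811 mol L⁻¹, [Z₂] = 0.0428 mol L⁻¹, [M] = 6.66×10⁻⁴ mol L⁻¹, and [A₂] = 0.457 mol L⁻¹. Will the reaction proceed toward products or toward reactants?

to the right

Q_c = [M]²·[X₂Y] / ([A₂]·[Z₂]³·[PQ]²) = (6.66×10⁻⁴)²·(0.117) / ((0.457)·(0.0428)³·(0.00811)²) = 22.0
Q_c = 22.0 < K_c = 74.2, so the forward reaction proceeds.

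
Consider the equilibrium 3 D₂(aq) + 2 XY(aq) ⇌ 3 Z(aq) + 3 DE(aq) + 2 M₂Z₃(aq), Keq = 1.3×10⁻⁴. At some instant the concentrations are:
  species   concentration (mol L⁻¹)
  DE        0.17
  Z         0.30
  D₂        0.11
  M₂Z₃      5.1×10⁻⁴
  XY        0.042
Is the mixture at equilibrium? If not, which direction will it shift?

no; Q < K, reaction proceeds forward

Q = [Z]³·[DE]³·[M₂Z₃]² / ([D₂]³·[XY]²) = (0.30)³·(0.17)³·(5.1×10⁻⁴)² / ((0.11)³·(0.042)²) = 1.5×10⁻⁵
Q = 1.5×10⁻⁵ < Keq = 1.3×10⁻⁴: net forward reaction.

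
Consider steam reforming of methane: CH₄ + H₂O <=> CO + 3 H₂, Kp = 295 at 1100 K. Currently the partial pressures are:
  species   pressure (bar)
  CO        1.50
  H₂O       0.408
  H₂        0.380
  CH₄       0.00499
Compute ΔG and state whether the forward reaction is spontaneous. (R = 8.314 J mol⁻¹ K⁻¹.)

Qp = P(CO)·P(H₂)³ / (P(CH₄)·P(H₂O)) = (1.50)·(0.380)³ / ((0.00499)·(0.408)) = 40.4
ΔG = RT ln(Qp/Kp) = (8.314 J mol⁻¹ K⁻¹)(1100 K) × ln(40.4/295)
   = (9.145 kJ/mol)(-1.988) = -18.2 kJ/mol
ΔG < 0, so the forward reaction is spontaneous (proceeds forward).

ΔG = -18.2 kJ/mol; the forward reaction is spontaneous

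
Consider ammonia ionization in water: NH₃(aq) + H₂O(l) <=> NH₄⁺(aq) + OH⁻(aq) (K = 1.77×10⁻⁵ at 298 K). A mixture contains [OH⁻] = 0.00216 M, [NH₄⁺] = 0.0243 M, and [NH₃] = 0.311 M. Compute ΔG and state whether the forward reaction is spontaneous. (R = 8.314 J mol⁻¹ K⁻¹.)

ΔG = 5.59 kJ/mol; the forward reaction is non-spontaneous

(H₂O is a pure liquid — omitted from Q.)
Q = [NH₄⁺]·[OH⁻] / [NH₃] = (0.0243)·(0.00216) / (0.311) = 1.69×10⁻⁴
ΔG = RT ln(Q/K) = (8.314 J mol⁻¹ K⁻¹)(298 K) × ln(1.69×10⁻⁴/1.77×10⁻⁵)
   = (2.478 kJ/mol)(2.256) = 5.59 kJ/mol
ΔG > 0, so the forward reaction is non-spontaneous (proceeds in reverse).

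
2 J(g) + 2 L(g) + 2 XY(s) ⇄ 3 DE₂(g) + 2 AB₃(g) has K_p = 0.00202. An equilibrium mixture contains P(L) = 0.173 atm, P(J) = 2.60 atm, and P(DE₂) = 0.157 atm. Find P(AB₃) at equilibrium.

P(AB₃) = 0.325 atm

(XY is a pure solid — omitted from K_p.)
At equilibrium, K_p = P(DE₂)³·P(AB₃)² / (P(J)²·P(L)²) = 0.00202.
(0.157)³·(P(AB₃))² / ((2.60)²·(0.173)²) = 0.00202
P(AB₃)² = 0.106 ⇒ P(AB₃) = 0.325 atm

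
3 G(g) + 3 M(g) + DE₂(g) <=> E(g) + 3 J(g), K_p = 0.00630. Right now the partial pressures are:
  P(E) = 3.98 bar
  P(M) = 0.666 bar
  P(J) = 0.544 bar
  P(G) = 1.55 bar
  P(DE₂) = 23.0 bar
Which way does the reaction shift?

reverse (toward reactants)

Q_p = P(E)·P(J)³ / (P(G)³·P(M)³·P(DE₂)) = (3.98)·(0.544)³ / ((1.55)³·(0.666)³·(23.0)) = 0.0253
Q_p = 0.0253 > K_p = 0.00630, so the reverse reaction proceeds.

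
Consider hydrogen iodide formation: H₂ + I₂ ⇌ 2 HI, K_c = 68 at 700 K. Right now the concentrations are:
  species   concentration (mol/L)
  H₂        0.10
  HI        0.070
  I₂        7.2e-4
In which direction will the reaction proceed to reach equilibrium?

neither direction; the system is at equilibrium

Q_c = [HI]² / ([H₂]·[I₂]) = (0.070)² / ((0.10)·(7.2e-4)) = 68
Q_c = 68 = K_c, so the system is already at equilibrium.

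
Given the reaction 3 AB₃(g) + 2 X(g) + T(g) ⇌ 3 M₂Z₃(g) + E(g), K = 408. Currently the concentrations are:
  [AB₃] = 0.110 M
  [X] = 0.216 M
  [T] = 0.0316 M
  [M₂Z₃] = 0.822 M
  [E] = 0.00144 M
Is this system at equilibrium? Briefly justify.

Q = [M₂Z₃]³·[E] / ([AB₃]³·[X]²·[T]) = (0.822)³·(0.00144) / ((0.110)³·(0.216)²·(0.0316)) = 408
Q = 408 = K; the system is at equilibrium.

yes, at equilibrium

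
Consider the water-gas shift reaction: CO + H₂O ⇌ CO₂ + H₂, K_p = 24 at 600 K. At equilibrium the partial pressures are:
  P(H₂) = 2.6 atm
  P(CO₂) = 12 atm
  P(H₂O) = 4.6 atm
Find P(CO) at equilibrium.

At equilibrium, K_p = P(CO₂)·P(H₂) / (P(CO)·P(H₂O)) = 24.
(12)·(2.6) / ((P(CO))·(4.6)) = 24
P(CO) = 0.283 = 0.28 atm

P(CO) = 0.28 atm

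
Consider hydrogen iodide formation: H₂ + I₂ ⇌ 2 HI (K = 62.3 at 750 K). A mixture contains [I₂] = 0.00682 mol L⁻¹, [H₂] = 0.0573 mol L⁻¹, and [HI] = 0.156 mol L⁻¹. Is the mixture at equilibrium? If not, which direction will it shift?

Q = [HI]² / ([H₂]·[I₂]) = (0.156)² / ((0.0573)·(0.00682)) = 62.3
Q = 62.3 = K; the system is at equilibrium.

yes, at equilibrium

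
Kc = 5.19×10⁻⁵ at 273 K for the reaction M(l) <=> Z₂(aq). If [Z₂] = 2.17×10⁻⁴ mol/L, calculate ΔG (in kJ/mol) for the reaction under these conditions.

(M is a pure liquid — omitted from Qc.)
Qc = [Z₂] = 2.17×10⁻⁴
ΔG = RT ln(Qc/Kc) = (8.314 J mol⁻¹ K⁻¹)(273 K) × ln(2.17×10⁻⁴/5.19×10⁻⁵)
   = (2.270 kJ/mol)(1.431) = 3.25 kJ/mol
ΔG > 0, so the forward reaction is non-spontaneous (proceeds in reverse).

ΔG = 3.25 kJ/mol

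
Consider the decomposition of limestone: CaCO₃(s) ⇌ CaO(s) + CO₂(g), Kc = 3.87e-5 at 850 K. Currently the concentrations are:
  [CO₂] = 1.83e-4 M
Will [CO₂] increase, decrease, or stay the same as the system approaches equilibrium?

decrease

(CaCO₃, CaO are pure solids — omitted from Qc.)
Qc = [CO₂] = 1.83e-4
Qc = 1.83e-4 > Kc = 3.87e-5: net reverse reaction.
CO₂ is a product, so it decreases.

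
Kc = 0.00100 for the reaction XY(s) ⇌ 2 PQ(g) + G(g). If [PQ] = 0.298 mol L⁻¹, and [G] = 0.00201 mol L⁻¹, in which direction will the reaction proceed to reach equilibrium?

(XY is a pure solid — omitted from Qc.)
Qc = [PQ]²·[G] = (0.298)²·(0.00201) = 1.78×10⁻⁴
Qc = 1.78×10⁻⁴ < Kc = 0.00100, so the forward reaction proceeds.

in the forward direction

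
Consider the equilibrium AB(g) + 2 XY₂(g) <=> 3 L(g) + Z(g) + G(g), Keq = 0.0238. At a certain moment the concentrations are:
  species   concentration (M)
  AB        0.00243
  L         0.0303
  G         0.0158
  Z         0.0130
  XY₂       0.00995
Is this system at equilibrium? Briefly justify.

yes, at equilibrium

Q = [L]³·[Z]·[G] / ([AB]·[XY₂]²) = (0.0303)³·(0.0130)·(0.0158) / ((0.00243)·(0.00995)²) = 0.0238
Q = 0.0238 = Keq; the system is at equilibrium.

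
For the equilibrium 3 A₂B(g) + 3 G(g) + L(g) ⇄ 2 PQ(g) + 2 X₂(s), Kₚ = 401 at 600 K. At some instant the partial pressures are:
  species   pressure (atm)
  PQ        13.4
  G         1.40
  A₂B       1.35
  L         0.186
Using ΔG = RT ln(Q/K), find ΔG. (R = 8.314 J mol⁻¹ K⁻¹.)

(X₂ is a pure solid — omitted from Qₚ.)
Qₚ = P(PQ)² / (P(A₂B)³·P(G)³·P(L)) = (13.4)² / ((1.35)³·(1.40)³·(0.186)) = 143
ΔG = RT ln(Qₚ/Kₚ) = (8.314 J mol⁻¹ K⁻¹)(600 K) × ln(143/401)
   = (4.988 kJ/mol)(-1.031) = -5.14 kJ/mol
ΔG < 0, so the forward reaction is spontaneous (proceeds forward).

ΔG = -5.14 kJ/mol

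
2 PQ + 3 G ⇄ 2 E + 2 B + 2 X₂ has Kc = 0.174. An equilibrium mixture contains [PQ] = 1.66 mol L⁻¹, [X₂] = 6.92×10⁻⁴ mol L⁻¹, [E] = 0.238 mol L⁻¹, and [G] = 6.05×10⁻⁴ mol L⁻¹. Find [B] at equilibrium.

At equilibrium, Kc = [E]²·[B]²·[X₂]² / ([PQ]²·[G]³) = 0.174.
(0.238)²·([B])²·(6.92×10⁻⁴)² / ((1.66)²·(6.05×10⁻⁴)³) = 0.174
[B]² = 0.00391 ⇒ [B] = 0.0626 mol L⁻¹

[B] = 0.0626 mol L⁻¹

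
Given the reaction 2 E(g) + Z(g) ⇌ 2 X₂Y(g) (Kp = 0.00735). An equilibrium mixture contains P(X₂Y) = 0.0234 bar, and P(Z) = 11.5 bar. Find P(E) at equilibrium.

P(E) = 0.0805 bar

At equilibrium, Kp = P(X₂Y)² / (P(E)²·P(Z)) = 0.00735.
(0.0234)² / ((P(E))²·(11.5)) = 0.00735
P(E)² = 0.00648 ⇒ P(E) = 0.0805 bar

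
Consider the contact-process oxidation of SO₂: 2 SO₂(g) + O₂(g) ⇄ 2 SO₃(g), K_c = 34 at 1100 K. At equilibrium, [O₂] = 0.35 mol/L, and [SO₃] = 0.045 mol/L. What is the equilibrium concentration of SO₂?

At equilibrium, K_c = [SO₃]² / ([SO₂]²·[O₂]) = 34.
(0.045)² / (([SO₂])²·(0.35)) = 34
[SO₂]² = 1.70×10⁻⁴ ⇒ [SO₂] = 0.013 mol/L

[SO₂] = 0.013 mol/L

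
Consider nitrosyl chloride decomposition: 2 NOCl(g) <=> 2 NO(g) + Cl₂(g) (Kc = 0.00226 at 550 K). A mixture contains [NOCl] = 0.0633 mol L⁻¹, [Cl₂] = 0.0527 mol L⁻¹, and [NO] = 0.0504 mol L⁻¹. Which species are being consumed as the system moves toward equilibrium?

Qc = [NO]²·[Cl₂] / [NOCl]² = (0.0504)²·(0.0527) / (0.0633)² = 0.0334
Qc = 0.0334 > Kc = 0.00226: net reverse reaction.

NO, Cl₂ (products)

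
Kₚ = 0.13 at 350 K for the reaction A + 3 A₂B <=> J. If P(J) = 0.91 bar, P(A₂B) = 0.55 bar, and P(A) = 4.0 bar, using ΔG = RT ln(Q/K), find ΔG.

Qₚ = P(J) / (P(A)·P(A₂B)³) = (0.91) / ((4.0)·(0.55)³) = 1.37
ΔG = RT ln(Qₚ/Kₚ) = (8.314 J mol⁻¹ K⁻¹)(350 K) × ln(1.37/0.13)
   = (2.910 kJ/mol)(2.355) = 6.85 kJ/mol
ΔG > 0, so the forward reaction is non-spontaneous (proceeds in reverse).

ΔG = 6.85 kJ/mol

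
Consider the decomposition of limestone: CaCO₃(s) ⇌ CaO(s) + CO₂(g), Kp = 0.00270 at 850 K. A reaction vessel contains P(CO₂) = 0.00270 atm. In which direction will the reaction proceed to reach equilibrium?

(CaCO₃, CaO are pure solids — omitted from Qp.)
Qp = P(CO₂) = 0.00270
Qp = 0.00270 = Kp, so the system is already at equilibrium.

no net change (already at equilibrium)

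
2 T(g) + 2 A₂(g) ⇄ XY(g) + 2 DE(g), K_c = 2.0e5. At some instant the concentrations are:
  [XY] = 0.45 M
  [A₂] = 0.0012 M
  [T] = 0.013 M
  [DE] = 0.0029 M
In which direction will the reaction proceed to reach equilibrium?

in the forward direction

Q_c = [XY]·[DE]² / ([T]²·[A₂]²) = (0.45)·(0.0029)² / ((0.013)²·(0.0012)²) = 16000
Q_c = 16000 < K_c = 2.0e5, so the forward reaction proceeds.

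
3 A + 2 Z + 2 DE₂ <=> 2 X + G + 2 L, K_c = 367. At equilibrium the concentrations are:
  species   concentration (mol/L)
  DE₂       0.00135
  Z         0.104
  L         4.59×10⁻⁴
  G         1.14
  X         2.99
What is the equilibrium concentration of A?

[A] = 0.667 mol/L

At equilibrium, K_c = [X]²·[G]·[L]² / ([A]³·[Z]²·[DE₂]²) = 367.
(2.99)²·(1.14)·(4.59×10⁻⁴)² / (([A])³·(0.104)²·(0.00135)²) = 367
[A]³ = 0.297 ⇒ [A] = 0.667 mol/L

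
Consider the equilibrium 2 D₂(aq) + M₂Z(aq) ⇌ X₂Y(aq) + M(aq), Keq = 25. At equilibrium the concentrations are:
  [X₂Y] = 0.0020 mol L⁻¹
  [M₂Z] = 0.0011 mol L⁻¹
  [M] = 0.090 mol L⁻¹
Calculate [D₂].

At equilibrium, Keq = [X₂Y]·[M] / ([D₂]²·[M₂Z]) = 25.
(0.0020)·(0.090) / (([D₂])²·(0.0011)) = 25
[D₂]² = 0.00655 ⇒ [D₂] = 0.081 mol L⁻¹

[D₂] = 0.081 mol L⁻¹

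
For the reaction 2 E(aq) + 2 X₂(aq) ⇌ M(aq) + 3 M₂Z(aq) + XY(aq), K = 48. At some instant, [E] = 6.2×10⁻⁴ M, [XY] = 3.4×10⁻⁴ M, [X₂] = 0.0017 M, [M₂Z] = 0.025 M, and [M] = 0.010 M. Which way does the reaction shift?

Q = [M]·[M₂Z]³·[XY] / ([E]²·[X₂]²) = (0.010)·(0.025)³·(3.4×10⁻⁴) / ((6.2×10⁻⁴)²·(0.0017)²) = 48
Q = 48 = K, so the system is already at equilibrium.

no net change (already at equilibrium)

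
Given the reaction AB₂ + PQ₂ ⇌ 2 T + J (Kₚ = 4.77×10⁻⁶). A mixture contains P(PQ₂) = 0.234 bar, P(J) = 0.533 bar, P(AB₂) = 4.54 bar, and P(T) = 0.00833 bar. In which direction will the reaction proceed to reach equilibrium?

Qₚ = P(T)²·P(J) / (P(AB₂)·P(PQ₂)) = (0.00833)²·(0.533) / ((4.54)·(0.234)) = 3.48×10⁻⁵
Qₚ = 3.48×10⁻⁵ > Kₚ = 4.77×10⁻⁶, so the reverse reaction proceeds.

to the left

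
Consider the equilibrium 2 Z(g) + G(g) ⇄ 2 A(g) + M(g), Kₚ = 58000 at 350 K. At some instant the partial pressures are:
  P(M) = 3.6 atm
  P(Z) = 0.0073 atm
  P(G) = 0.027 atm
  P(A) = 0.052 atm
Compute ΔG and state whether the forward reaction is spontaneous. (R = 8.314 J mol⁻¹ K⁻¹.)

ΔG = -6.25 kJ/mol; the forward reaction is spontaneous

Qₚ = P(A)²·P(M) / (P(Z)²·P(G)) = (0.052)²·(3.6) / ((0.0073)²·(0.027)) = 6770
ΔG = RT ln(Qₚ/Kₚ) = (8.314 J mol⁻¹ K⁻¹)(350 K) × ln(6770/58000)
   = (2.910 kJ/mol)(-2.148) = -6.25 kJ/mol
ΔG < 0, so the forward reaction is spontaneous (proceeds forward).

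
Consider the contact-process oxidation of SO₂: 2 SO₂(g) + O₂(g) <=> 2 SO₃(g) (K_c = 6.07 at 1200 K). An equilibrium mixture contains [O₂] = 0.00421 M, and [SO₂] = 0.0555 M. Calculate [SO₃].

[SO₃] = 0.00887 M

At equilibrium, K_c = [SO₃]² / ([SO₂]²·[O₂]) = 6.07.
([SO₃])² / ((0.0555)²·(0.00421)) = 6.07
[SO₃]² = 7.87e-5 ⇒ [SO₃] = 0.00887 M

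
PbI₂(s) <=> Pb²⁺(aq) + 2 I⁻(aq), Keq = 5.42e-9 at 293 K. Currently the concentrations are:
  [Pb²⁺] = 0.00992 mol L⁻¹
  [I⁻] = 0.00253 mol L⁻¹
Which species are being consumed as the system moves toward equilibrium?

Pb²⁺, I⁻ (products)

(PbI₂ is a pure solid — omitted from Q.)
Q = [Pb²⁺]·[I⁻]² = (0.00992)·(0.00253)² = 6.35e-8
Q = 6.35e-8 > Keq = 5.42e-9: net reverse reaction.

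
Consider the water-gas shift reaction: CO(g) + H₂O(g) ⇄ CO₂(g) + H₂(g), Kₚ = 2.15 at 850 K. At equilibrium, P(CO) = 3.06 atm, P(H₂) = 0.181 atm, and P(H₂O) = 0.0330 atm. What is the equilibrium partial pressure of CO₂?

P(CO₂) = 1.20 atm

At equilibrium, Kₚ = P(CO₂)·P(H₂) / (P(CO)·P(H₂O)) = 2.15.
(P(CO₂))·(0.181) / ((3.06)·(0.0330)) = 2.15
P(CO₂) = 1.20 atm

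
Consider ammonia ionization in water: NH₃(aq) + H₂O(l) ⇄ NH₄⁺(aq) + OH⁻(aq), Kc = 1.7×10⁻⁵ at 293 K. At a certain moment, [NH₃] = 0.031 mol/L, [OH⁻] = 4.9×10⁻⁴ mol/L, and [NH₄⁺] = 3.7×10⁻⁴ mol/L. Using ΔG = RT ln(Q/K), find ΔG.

ΔG = -2.60 kJ/mol

(H₂O is a pure liquid — omitted from Qc.)
Qc = [NH₄⁺]·[OH⁻] / [NH₃] = (3.7×10⁻⁴)·(4.9×10⁻⁴) / (0.031) = 5.85×10⁻⁶
ΔG = RT ln(Qc/Kc) = (8.314 J mol⁻¹ K⁻¹)(293 K) × ln(5.85×10⁻⁶/1.7×10⁻⁵)
   = (2.436 kJ/mol)(-1.067) = -2.60 kJ/mol
ΔG < 0, so the forward reaction is spontaneous (proceeds forward).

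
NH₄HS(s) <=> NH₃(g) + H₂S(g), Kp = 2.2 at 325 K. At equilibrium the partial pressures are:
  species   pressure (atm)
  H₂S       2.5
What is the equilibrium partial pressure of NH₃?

P(NH₃) = 0.88 atm

(NH₄HS is a pure solid — omitted from Kp.)
At equilibrium, Kp = P(NH₃)·P(H₂S) = 2.2.
(P(NH₃))·(2.5) = 2.2
P(NH₃) = 0.880 = 0.88 atm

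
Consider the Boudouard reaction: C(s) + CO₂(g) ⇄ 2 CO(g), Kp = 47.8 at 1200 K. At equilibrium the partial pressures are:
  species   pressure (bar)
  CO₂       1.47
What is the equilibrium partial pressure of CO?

P(CO) = 8.38 bar

(C is a pure solid — omitted from Kp.)
At equilibrium, Kp = P(CO)² / P(CO₂) = 47.8.
(P(CO))² / (1.47) = 47.8
P(CO)² = 70.3 ⇒ P(CO) = 8.38 bar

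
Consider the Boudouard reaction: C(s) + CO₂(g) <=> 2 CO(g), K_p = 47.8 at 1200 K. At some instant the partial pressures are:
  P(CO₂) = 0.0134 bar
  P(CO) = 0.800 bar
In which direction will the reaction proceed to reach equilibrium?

(C is a pure solid — omitted from Q_p.)
Q_p = P(CO)² / P(CO₂) = (0.800)² / (0.0134) = 47.8
Q_p = 47.8 = K_p, so the system is already at equilibrium.

no net change (already at equilibrium)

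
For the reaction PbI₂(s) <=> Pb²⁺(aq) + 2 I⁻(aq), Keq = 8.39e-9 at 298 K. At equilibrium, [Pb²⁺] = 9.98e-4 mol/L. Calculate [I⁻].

[I⁻] = 0.00290 mol/L

(PbI₂ is a pure solid — omitted from Keq.)
At equilibrium, Keq = [Pb²⁺]·[I⁻]² = 8.39e-9.
(9.98e-4)·([I⁻])² = 8.39e-9
[I⁻]² = 8.41e-6 ⇒ [I⁻] = 0.00290 mol/L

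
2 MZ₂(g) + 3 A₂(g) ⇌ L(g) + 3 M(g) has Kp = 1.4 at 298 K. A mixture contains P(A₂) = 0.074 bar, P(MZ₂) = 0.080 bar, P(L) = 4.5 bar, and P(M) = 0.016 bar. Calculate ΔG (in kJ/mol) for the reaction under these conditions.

Qp = P(L)·P(M)³ / (P(MZ₂)²·P(A₂)³) = (4.5)·(0.016)³ / ((0.080)²·(0.074)³) = 7.11
ΔG = RT ln(Qp/Kp) = (8.314 J mol⁻¹ K⁻¹)(298 K) × ln(7.11/1.4)
   = (2.478 kJ/mol)(1.625) = 4.03 kJ/mol
ΔG > 0, so the forward reaction is non-spontaneous (proceeds in reverse).

ΔG = 4.03 kJ/mol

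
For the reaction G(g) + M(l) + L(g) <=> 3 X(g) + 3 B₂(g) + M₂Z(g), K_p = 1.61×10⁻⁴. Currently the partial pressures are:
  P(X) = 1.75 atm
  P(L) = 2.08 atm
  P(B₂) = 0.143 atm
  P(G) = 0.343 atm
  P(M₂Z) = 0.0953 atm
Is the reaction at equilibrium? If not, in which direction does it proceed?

(M is a pure liquid — omitted from Q_p.)
Q_p = P(X)³·P(B₂)³·P(M₂Z) / (P(G)·P(L)) = (1.75)³·(0.143)³·(0.0953) / ((0.343)·(2.08)) = 0.00209
Q_p = 0.00209 > K_p = 1.61×10⁻⁴, so the reverse reaction proceeds.

reverse (toward reactants)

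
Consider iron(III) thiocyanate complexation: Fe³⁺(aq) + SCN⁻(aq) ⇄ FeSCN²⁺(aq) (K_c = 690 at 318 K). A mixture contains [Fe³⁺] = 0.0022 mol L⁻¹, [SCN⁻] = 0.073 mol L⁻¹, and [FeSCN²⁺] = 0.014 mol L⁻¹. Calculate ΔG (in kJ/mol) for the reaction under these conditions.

ΔG = -5.47 kJ/mol

Q_c = [FeSCN²⁺] / ([Fe³⁺]·[SCN⁻]) = (0.014) / ((0.0022)·(0.073)) = 87.2
ΔG = RT ln(Q_c/K_c) = (8.314 J mol⁻¹ K⁻¹)(318 K) × ln(87.2/690)
   = (2.644 kJ/mol)(-2.068) = -5.47 kJ/mol
ΔG < 0, so the forward reaction is spontaneous (proceeds forward).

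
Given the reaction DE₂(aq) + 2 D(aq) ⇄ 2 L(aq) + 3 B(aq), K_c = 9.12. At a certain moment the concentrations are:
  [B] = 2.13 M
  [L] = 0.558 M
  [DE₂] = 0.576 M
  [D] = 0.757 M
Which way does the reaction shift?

Q_c = [L]²·[B]³ / ([DE₂]·[D]²) = (0.558)²·(2.13)³ / ((0.576)·(0.757)²) = 9.12
Q_c = 9.12 = K_c, so the system is already at equilibrium.

at equilibrium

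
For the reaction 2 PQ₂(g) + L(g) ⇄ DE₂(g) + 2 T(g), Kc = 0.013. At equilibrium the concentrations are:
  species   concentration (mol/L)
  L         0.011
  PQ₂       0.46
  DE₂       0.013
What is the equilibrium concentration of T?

At equilibrium, Kc = [DE₂]·[T]² / ([PQ₂]²·[L]) = 0.013.
(0.013)·([T])² / ((0.46)²·(0.011)) = 0.013
[T]² = 0.00233 ⇒ [T] = 0.048 mol/L

[T] = 0.048 mol/L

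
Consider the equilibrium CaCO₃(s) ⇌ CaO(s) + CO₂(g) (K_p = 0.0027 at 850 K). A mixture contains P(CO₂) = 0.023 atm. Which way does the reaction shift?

(CaCO₃, CaO are pure solids — omitted from Q_p.)
Q_p = P(CO₂) = 0.023
Q_p = 0.023 > K_p = 0.0027, so the reverse reaction proceeds.

in the reverse direction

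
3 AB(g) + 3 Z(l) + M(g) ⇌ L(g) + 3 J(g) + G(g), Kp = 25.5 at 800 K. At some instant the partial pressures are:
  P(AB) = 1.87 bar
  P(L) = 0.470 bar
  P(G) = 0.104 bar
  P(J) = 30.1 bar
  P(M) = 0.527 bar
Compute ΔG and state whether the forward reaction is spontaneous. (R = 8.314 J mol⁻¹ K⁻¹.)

ΔG = 18.1 kJ/mol; the forward reaction is non-spontaneous

(Z is a pure liquid — omitted from Qp.)
Qp = P(L)·P(J)³·P(G) / (P(AB)³·P(M)) = (0.470)·(30.1)³·(0.104) / ((1.87)³·(0.527)) = 387
ΔG = RT ln(Qp/Kp) = (8.314 J mol⁻¹ K⁻¹)(800 K) × ln(387/25.5)
   = (6.651 kJ/mol)(2.720) = 18.1 kJ/mol
ΔG > 0, so the forward reaction is non-spontaneous (proceeds in reverse).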